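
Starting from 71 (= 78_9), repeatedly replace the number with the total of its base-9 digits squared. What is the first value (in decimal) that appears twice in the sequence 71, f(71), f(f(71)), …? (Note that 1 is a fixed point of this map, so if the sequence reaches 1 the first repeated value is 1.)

71 = (7,8)_9 → 7² + 8² = 49 + 64 = 113
113 = (1,3,5)_9 → 1² + 3² + 5² = 1 + 9 + 25 = 35
35 = (3,8)_9 → 3² + 8² = 9 + 64 = 73
73 = (8,1)_9 → 8² + 1² = 64 + 1 = 65
65 = (7,2)_9 → 7² + 2² = 49 + 4 = 53
53 = (5,8)_9 → 5² + 8² = 25 + 64 = 89
89 = (1,0,8)_9 → 1² + 0² + 8² = 1 + 0 + 64 = 65  — 65 already appeared earlier.

65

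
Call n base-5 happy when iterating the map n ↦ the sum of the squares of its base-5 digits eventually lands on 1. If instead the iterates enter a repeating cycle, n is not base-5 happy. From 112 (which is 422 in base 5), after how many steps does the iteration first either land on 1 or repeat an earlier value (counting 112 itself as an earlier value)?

8

112 = (4,2,2)_5 → 4² + 2² + 2² = 24
24 = (4,4)_5 → 4² + 4² = 32
32 = (1,1,2)_5 → 1² + 1² + 2² = 6
6 = (1,1)_5 → 1² + 1² = 2
2 = (2)_5 → 2² = 4
4 = (4)_5 → 4² = 16
16 = (3,1)_5 → 3² + 1² = 10
10 = (2,0)_5 → 2² + 0² = 4  — 4 repeats.
That took 8 steps.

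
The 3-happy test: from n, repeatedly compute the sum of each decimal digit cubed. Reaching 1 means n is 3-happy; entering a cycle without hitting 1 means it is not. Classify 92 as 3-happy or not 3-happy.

92 → 9³ + 2³ = 729 + 8 = 737
737 → 7³ + 3³ + 7³ = 343 + 27 + 343 = 713
713 → 7³ + 1³ + 3³ = 343 + 1 + 27 = 371
371 → 3³ + 7³ + 1³ = 27 + 343 + 1 = 371  — 371 already seen; the sequence cycles without reaching 1.

not 3-happy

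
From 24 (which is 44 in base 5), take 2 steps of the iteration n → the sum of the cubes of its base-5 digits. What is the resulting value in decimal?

28

24 = (4,4)_5 → 4³ + 4³ = 64 + 64 = 128
128 = (1,0,0,3)_5 → 1³ + 0³ + 0³ + 3³ = 1 + 0 + 0 + 27 = 28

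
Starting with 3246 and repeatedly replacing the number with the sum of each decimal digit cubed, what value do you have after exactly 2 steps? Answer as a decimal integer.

3246 → 3³ + 2³ + 4³ + 6³ = 315
315 → 3³ + 1³ + 5³ = 153

153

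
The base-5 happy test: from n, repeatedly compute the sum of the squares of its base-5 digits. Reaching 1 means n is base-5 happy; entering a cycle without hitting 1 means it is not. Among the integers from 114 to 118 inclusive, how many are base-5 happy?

114: 114 → 36 → 6 → 2 → 4 → 16 → 10 → 4  (repeats 4)
115: 115 → 25 → 1  (reaches 1)
116: 116 → 26 → 2 → 4 → 16 → 10 → 4  (repeats 4)
117: 117 → 29 → 17 → 13 → 13  (repeats 13)
118: 118 → 34 → 18 → 18  (repeats 18)
base-5 happy: 115

1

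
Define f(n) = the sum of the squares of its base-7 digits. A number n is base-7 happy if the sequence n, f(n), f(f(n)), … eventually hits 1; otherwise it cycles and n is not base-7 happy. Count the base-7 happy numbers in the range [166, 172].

1

166: 166 → 38 → 34 → 52 → 10 → 10  (repeats 10)
167: 167 → 49 → 1  (reaches 1)
168: 168 → 18 → 20 → 40 → 50 → 2 → 4 → 16 → 8 → 2  (repeats 2)
169: 169 → 19 → 29 → 17 → 13 → 37 → 29  (repeats 29)
170: 170 → 22 → 10 → 10  (repeats 10)
171: 171 → 27 → 45 → 45  (repeats 45)
172: 172 → 34 → 52 → 10 → 10  (repeats 10)
base-7 happy: 167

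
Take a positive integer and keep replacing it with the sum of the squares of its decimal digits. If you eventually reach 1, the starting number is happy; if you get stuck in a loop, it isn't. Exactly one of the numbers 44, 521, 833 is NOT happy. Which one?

44: 44 → 32 → 13 → 10 → 1  — reaches 1 (happy)
521: 521 → 30 → 9 → 81 → 65 → 61 → 37 → 58 → 89 → 145 → 42 → 20 → 4 → 16 → 37  — repeats 37 (not happy)
833: 833 → 82 → 68 → 100 → 1  — reaches 1 (happy)

521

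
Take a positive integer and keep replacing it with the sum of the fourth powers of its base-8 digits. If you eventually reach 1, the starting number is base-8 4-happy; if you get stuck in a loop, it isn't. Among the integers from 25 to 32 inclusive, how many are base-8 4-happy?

25: 25 → 82 → 33 → 257 → 257  (repeats 257)
26: 26 → 97 → 258 → 272 → 272  (repeats 272)
27: 27 → 162 → 288 → 512 → 1  (reaches 1)
28: 28 → 337 → 642 → 33 → 257 → 257  (repeats 257)
29: 29 → 706 → 98 → 273 → 273  (repeats 273)
30: 30 → 1377 → 898 → 1313 → 529 → 18 → 32 → 256 → 256  (repeats 256)
31: 31 → 2482 → 2864 → 2177 → 273 → 273  (repeats 273)
32: 32 → 256 → 256  (repeats 256)
base-8 4-happy: 27

1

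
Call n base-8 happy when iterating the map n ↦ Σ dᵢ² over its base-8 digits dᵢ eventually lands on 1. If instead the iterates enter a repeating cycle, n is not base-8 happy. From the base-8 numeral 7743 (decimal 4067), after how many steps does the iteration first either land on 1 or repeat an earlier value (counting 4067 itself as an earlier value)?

4067 = (7,7,4,3)_8 → 7² + 7² + 4² + 3² = 49 + 49 + 16 + 9 = 123
123 = (1,7,3)_8 → 1² + 7² + 3² = 1 + 49 + 9 = 59
59 = (7,3)_8 → 7² + 3² = 49 + 9 = 58
58 = (7,2)_8 → 7² + 2² = 49 + 4 = 53
53 = (6,5)_8 → 6² + 5² = 36 + 25 = 61
61 = (7,5)_8 → 7² + 5² = 49 + 25 = 74
74 = (1,1,2)_8 → 1² + 1² + 2² = 1 + 1 + 4 = 6
6 = (6)_8 → 6² = 36
36 = (4,4)_8 → 4² + 4² = 16 + 16 = 32
32 = (4,0)_8 → 4² + 0² = 16 + 0 = 16
16 = (2,0)_8 → 2² + 0² = 4 + 0 = 4
4 = (4)_8 → 4² = 16  — 16 repeats.
That took 12 steps.

12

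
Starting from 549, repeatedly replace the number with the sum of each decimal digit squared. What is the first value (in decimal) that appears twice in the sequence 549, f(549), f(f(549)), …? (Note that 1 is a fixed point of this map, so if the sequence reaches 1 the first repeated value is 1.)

549 → 5² + 4² + 9² = 122
122 → 1² + 2² + 2² = 9
9 → 9² = 81
81 → 8² + 1² = 65
65 → 6² + 5² = 61
61 → 6² + 1² = 37
37 → 3² + 7² = 58
58 → 5² + 8² = 89
89 → 8² + 9² = 145
145 → 1² + 4² + 5² = 42
42 → 4² + 2² = 20
20 → 2² + 0² = 4
4 → 4² = 16
16 → 1² + 6² = 37  — 37 already appeared earlier.

37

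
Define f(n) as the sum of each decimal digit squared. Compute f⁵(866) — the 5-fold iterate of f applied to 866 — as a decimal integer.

866 → 8² + 6² + 6² = 64 + 36 + 36 = 136
136 → 1² + 3² + 6² = 1 + 9 + 36 = 46
46 → 4² + 6² = 16 + 36 = 52
52 → 5² + 2² = 25 + 4 = 29
29 → 2² + 9² = 4 + 81 = 85

85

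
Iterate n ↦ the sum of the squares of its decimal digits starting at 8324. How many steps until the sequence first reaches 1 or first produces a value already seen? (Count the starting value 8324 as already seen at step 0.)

14

8324 → 8² + 3² + 2² + 4² = 64 + 9 + 4 + 16 = 93
93 → 9² + 3² = 81 + 9 = 90
90 → 9² + 0² = 81 + 0 = 81
81 → 8² + 1² = 64 + 1 = 65
65 → 6² + 5² = 36 + 25 = 61
61 → 6² + 1² = 36 + 1 = 37
37 → 3² + 7² = 9 + 49 = 58
58 → 5² + 8² = 25 + 64 = 89
89 → 8² + 9² = 64 + 81 = 145
145 → 1² + 4² + 5² = 1 + 16 + 25 = 42
42 → 4² + 2² = 16 + 4 = 20
20 → 2² + 0² = 4 + 0 = 4
4 → 4² = 16
16 → 1² + 6² = 1 + 36 = 37  — 37 repeats.
That took 14 steps.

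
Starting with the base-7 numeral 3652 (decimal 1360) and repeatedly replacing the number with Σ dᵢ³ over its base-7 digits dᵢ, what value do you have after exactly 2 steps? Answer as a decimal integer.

1360 = (3,6,5,2)_7 → 3³ + 6³ + 5³ + 2³ = 376
376 = (1,0,4,5)_7 → 1³ + 0³ + 4³ + 5³ = 190

190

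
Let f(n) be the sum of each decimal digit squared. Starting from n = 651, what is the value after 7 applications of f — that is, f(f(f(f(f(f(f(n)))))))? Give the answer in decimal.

145

651 → 6² + 5² + 1² = 62
62 → 6² + 2² = 40
40 → 4² + 0² = 16
16 → 1² + 6² = 37
37 → 3² + 7² = 58
58 → 5² + 8² = 89
89 → 8² + 9² = 145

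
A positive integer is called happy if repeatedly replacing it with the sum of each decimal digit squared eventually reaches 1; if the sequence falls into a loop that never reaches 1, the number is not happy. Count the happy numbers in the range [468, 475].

468: 468 → 116 → 38 → 73 → 58 → 89 → 145 → 42 → 20 → 4 → 16 → 37 → 58  (repeats 58)
469: 469 → 133 → 19 → 82 → 68 → 100 → 1  (reaches 1)
470: 470 → 65 → 61 → 37 → 58 → 89 → 145 → 42 → 20 → 4 → 16 → 37  (repeats 37)
471: 471 → 66 → 72 → 53 → 34 → 25 → 29 → 85 → 89 → 145 → 42 → 20 → 4 → 16 → 37 → 58 → 89  (repeats 89)
472: 472 → 69 → 117 → 51 → 26 → 40 → 16 → 37 → 58 → 89 → 145 → 42 → 20 → 4 → 16  (repeats 16)
473: 473 → 74 → 65 → 61 → 37 → 58 → 89 → 145 → 42 → 20 → 4 → 16 → 37  (repeats 37)
474: 474 → 81 → 65 → 61 → 37 → 58 → 89 → 145 → 42 → 20 → 4 → 16 → 37  (repeats 37)
475: 475 → 90 → 81 → 65 → 61 → 37 → 58 → 89 → 145 → 42 → 20 → 4 → 16 → 37  (repeats 37)
happy: 469

1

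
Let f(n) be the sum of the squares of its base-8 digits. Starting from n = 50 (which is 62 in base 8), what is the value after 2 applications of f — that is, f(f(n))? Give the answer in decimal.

25

50 = (6,2)_8 → 6² + 2² = 36 + 4 = 40
40 = (5,0)_8 → 5² + 0² = 25 + 0 = 25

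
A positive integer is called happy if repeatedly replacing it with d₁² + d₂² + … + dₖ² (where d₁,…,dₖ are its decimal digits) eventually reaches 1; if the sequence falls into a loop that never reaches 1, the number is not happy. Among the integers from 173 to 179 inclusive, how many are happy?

173: 173 → 59 → 106 → 37 → 58 → 89 → 145 → 42 → 20 → 4 → 16 → 37  (repeats 37)
174: 174 → 66 → 72 → 53 → 34 → 25 → 29 → 85 → 89 → 145 → 42 → 20 → 4 → 16 → 37 → 58 → 89  (repeats 89)
175: 175 → 75 → 74 → 65 → 61 → 37 → 58 → 89 → 145 → 42 → 20 → 4 → 16 → 37  (repeats 37)
176: 176 → 86 → 100 → 1  (reaches 1)
177: 177 → 99 → 162 → 41 → 17 → 50 → 25 → 29 → 85 → 89 → 145 → 42 → 20 → 4 → 16 → 37 → 58 → 89  (repeats 89)
178: 178 → 114 → 18 → 65 → 61 → 37 → 58 → 89 → 145 → 42 → 20 → 4 → 16 → 37  (repeats 37)
179: 179 → 131 → 11 → 2 → 4 → 16 → 37 → 58 → 89 → 145 → 42 → 20 → 4  (repeats 4)
happy: 176

1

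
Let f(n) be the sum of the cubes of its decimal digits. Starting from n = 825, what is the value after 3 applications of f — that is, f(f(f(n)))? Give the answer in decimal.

825 → 645
645 → 405
405 → 189

189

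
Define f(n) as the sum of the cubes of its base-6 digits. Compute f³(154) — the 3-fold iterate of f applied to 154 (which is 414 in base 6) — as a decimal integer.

154 = (4,1,4)_6 → 4³ + 1³ + 4³ = 129
129 = (3,3,3)_6 → 3³ + 3³ + 3³ = 81
81 = (2,1,3)_6 → 2³ + 1³ + 3³ = 36

36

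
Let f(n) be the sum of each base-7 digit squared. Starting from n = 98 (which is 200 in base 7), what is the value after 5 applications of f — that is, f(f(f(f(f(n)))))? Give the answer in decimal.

4

98 = (2,0,0)_7 → 2² + 0² + 0² = 4 + 0 + 0 = 4
4 = (4)_7 → 4² = 16
16 = (2,2)_7 → 2² + 2² = 4 + 4 = 8
8 = (1,1)_7 → 1² + 1² = 1 + 1 = 2
2 = (2)_7 → 2² = 4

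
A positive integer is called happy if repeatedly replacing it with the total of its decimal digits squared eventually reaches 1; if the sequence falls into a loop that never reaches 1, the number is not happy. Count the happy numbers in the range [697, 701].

697: 697 → 166 → 73 → 58 → 89 → 145 → 42 → 20 → 4 → 16 → 37 → 58  (repeats 58)
698: 698 → 181 → 66 → 72 → 53 → 34 → 25 → 29 → 85 → 89 → 145 → 42 → 20 → 4 → 16 → 37 → 58 → 89  (repeats 89)
699: 699 → 198 → 146 → 53 → 34 → 25 → 29 → 85 → 89 → 145 → 42 → 20 → 4 → 16 → 37 → 58 → 89  (repeats 89)
700: 700 → 49 → 97 → 130 → 10 → 1  (reaches 1)
701: 701 → 50 → 25 → 29 → 85 → 89 → 145 → 42 → 20 → 4 → 16 → 37 → 58 → 89  (repeats 89)
happy: 700

1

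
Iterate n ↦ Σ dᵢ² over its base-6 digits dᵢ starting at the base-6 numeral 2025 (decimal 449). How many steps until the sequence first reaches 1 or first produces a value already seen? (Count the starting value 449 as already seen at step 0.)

11

449 = (2,0,2,5)_6 → 33
33 = (5,3)_6 → 34
34 = (5,4)_6 → 41
41 = (1,0,5)_6 → 26
26 = (4,2)_6 → 20
20 = (3,2)_6 → 13
13 = (2,1)_6 → 5
5 = (5)_6 → 25
25 = (4,1)_6 → 17
17 = (2,5)_6 → 29
29 = (4,5)_6 → 41  — 41 repeats.
That took 11 steps.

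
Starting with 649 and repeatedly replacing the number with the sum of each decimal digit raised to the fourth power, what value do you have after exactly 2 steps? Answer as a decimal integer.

4179

649 → 6⁴ + 4⁴ + 9⁴ = 8113
8113 → 8⁴ + 1⁴ + 1⁴ + 3⁴ = 4179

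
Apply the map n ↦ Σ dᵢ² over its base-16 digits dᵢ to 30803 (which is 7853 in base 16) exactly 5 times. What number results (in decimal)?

30803 = (7,8,5,3)_16 → 147
147 = (9,3)_16 → 90
90 = (5,10)_16 → 125
125 = (7,13)_16 → 218
218 = (13,10)_16 → 269

269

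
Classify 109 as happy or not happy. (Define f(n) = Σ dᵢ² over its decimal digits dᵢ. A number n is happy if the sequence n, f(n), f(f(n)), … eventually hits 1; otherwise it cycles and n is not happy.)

109 → 1² + 0² + 9² = 82
82 → 8² + 2² = 68
68 → 6² + 8² = 100
100 → 1² + 0² + 0² = 1  — reached 1.

happy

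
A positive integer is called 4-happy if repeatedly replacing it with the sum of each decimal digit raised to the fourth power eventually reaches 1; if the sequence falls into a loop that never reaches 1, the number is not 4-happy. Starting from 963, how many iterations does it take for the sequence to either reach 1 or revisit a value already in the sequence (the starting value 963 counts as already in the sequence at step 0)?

9

963 → 9⁴ + 6⁴ + 3⁴ = 6561 + 1296 + 81 = 7938
7938 → 7⁴ + 9⁴ + 3⁴ + 8⁴ = 2401 + 6561 + 81 + 4096 = 13139
13139 → 1⁴ + 3⁴ + 1⁴ + 3⁴ + 9⁴ = 1 + 81 + 1 + 81 + 6561 = 6725
6725 → 6⁴ + 7⁴ + 2⁴ + 5⁴ = 1296 + 2401 + 16 + 625 = 4338
4338 → 4⁴ + 3⁴ + 3⁴ + 8⁴ = 256 + 81 + 81 + 4096 = 4514
4514 → 4⁴ + 5⁴ + 1⁴ + 4⁴ = 256 + 625 + 1 + 256 = 1138
1138 → 1⁴ + 1⁴ + 3⁴ + 8⁴ = 1 + 1 + 81 + 4096 = 4179
4179 → 4⁴ + 1⁴ + 7⁴ + 9⁴ = 256 + 1 + 2401 + 6561 = 9219
9219 → 9⁴ + 2⁴ + 1⁴ + 9⁴ = 6561 + 16 + 1 + 6561 = 13139  — 13139 repeats.
That took 9 steps.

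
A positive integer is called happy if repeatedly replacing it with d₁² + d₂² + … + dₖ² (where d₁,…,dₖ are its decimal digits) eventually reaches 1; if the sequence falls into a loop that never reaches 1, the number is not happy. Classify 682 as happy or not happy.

not happy

682 → 6² + 8² + 2² = 104
104 → 1² + 0² + 4² = 17
17 → 1² + 7² = 50
50 → 5² + 0² = 25
25 → 2² + 5² = 29
29 → 2² + 9² = 85
85 → 8² + 5² = 89
89 → 8² + 9² = 145
145 → 1² + 4² + 5² = 42
42 → 4² + 2² = 20
20 → 2² + 0² = 4
4 → 4² = 16
16 → 1² + 6² = 37
37 → 3² + 7² = 58
58 → 5² + 8² = 89  — 89 already seen; the sequence cycles without reaching 1.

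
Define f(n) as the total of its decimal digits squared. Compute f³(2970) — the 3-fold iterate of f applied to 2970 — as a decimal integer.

2970 → 2² + 9² + 7² + 0² = 134
134 → 1² + 3² + 4² = 26
26 → 2² + 6² = 40

40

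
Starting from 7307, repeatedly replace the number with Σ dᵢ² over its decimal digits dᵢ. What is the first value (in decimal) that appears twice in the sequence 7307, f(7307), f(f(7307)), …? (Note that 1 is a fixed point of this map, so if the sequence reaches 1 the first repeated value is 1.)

7307 → 7² + 3² + 0² + 7² = 107
107 → 1² + 0² + 7² = 50
50 → 5² + 0² = 25
25 → 2² + 5² = 29
29 → 2² + 9² = 85
85 → 8² + 5² = 89
89 → 8² + 9² = 145
145 → 1² + 4² + 5² = 42
42 → 4² + 2² = 20
20 → 2² + 0² = 4
4 → 4² = 16
16 → 1² + 6² = 37
37 → 3² + 7² = 58
58 → 5² + 8² = 89  — 89 already appeared earlier.

89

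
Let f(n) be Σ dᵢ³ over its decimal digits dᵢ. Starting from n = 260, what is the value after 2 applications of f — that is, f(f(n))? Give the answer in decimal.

260 → 2³ + 6³ + 0³ = 8 + 216 + 0 = 224
224 → 2³ + 2³ + 4³ = 8 + 8 + 64 = 80

80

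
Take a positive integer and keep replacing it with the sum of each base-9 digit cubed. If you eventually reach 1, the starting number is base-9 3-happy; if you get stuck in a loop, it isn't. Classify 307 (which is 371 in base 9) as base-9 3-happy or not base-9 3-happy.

307 = (3,7,1)_9 → 3³ + 7³ + 1³ = 371
371 = (4,5,2)_9 → 4³ + 5³ + 2³ = 197
197 = (2,3,8)_9 → 2³ + 3³ + 8³ = 547
547 = (6,6,7)_9 → 6³ + 6³ + 7³ = 775
775 = (1,0,5,1)_9 → 1³ + 0³ + 5³ + 1³ = 127
127 = (1,5,1)_9 → 1³ + 5³ + 1³ = 127  — 127 already seen; the sequence cycles without reaching 1.

not base-9 3-happy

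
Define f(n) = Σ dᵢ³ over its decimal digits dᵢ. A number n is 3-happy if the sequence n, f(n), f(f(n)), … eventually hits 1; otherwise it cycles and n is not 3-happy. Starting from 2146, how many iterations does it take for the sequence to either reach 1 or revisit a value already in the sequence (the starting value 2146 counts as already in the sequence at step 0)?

8

2146 → 2³ + 1³ + 4³ + 6³ = 289
289 → 2³ + 8³ + 9³ = 1249
1249 → 1³ + 2³ + 4³ + 9³ = 802
802 → 8³ + 0³ + 2³ = 520
520 → 5³ + 2³ + 0³ = 133
133 → 1³ + 3³ + 3³ = 55
55 → 5³ + 5³ = 250
250 → 2³ + 5³ + 0³ = 133  — 133 repeats.
That took 8 steps.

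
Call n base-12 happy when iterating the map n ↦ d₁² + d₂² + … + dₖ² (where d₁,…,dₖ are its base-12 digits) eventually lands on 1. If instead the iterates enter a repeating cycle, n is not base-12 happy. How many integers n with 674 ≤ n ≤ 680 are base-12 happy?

674: 674 → 84 → 49 → 17 → 26 → 8 → 64 → 41 → 34 → 104 → 128 → 164 → 66 → 61 → 26  — not base-12 happy
675: 675 → 89 → 74 → 40 → 25 → 5 → 25  — not base-12 happy
676: 676 → 96 → 64 → 41 → 34 → 104 → 128 → 164 → 66 → 61 → 26 → 8 → 64  — not base-12 happy
677: 677 → 105 → 145 → 2 → 4 → 16 → 17 → 26 → 8 → 64 → 41 → 34 → 104 → 128 → 164 → 66 → 61 → 26  — not base-12 happy
678: 678 → 116 → 145 → 2 → 4 → 16 → 17 → 26 → 8 → 64 → 41 → 34 → 104 → 128 → 164 → 66 → 61 → 26  — not base-12 happy
679: 679 → 129 → 181 → 11 → 121 → 101 → 89 → 74 → 40 → 25 → 5 → 25  — not base-12 happy
680: 680 → 144 → 1  — base-12 happy
base-12 happy: 680

1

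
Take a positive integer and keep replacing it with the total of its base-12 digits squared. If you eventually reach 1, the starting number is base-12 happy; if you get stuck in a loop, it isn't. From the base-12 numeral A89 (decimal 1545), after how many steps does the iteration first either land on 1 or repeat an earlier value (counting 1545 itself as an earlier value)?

7

1545 = (10,8,9)_12 → 10² + 8² + 9² = 245
245 = (1,8,5)_12 → 1² + 8² + 5² = 90
90 = (7,6)_12 → 7² + 6² = 85
85 = (7,1)_12 → 7² + 1² = 50
50 = (4,2)_12 → 4² + 2² = 20
20 = (1,8)_12 → 1² + 8² = 65
65 = (5,5)_12 → 5² + 5² = 50  — 50 repeats.
That took 7 steps.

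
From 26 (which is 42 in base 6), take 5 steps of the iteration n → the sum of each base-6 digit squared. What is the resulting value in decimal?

17

26 = (4,2)_6 → 4² + 2² = 20
20 = (3,2)_6 → 3² + 2² = 13
13 = (2,1)_6 → 2² + 1² = 5
5 = (5)_6 → 5² = 25
25 = (4,1)_6 → 4² + 1² = 17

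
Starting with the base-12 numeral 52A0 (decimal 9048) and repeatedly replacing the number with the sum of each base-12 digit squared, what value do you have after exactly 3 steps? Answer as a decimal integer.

11

9048 = (5,2,10,0)_12 → 129
129 = (10,9)_12 → 181
181 = (1,3,1)_12 → 11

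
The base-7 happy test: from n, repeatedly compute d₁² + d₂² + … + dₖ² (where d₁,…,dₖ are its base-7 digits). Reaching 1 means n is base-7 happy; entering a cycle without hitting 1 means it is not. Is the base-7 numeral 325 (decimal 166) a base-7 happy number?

166 = (3,2,5)_7 → 38
38 = (5,3)_7 → 34
34 = (4,6)_7 → 52
52 = (1,0,3)_7 → 10
10 = (1,3)_7 → 10  — 10 already seen; the sequence cycles without reaching 1.

not base-7 happy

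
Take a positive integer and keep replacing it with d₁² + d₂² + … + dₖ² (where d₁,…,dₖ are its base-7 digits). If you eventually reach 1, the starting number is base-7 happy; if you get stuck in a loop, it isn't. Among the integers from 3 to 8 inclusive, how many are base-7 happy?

3: 3 → 9 → 5 → 25 → 25  — not base-7 happy
4: 4 → 16 → 8 → 2 → 4  — not base-7 happy
5: 5 → 25 → 25  — not base-7 happy
6: 6 → 36 → 26 → 34 → 52 → 10 → 10  — not base-7 happy
7: 7 → 1  — base-7 happy
8: 8 → 2 → 4 → 16 → 8  — not base-7 happy
base-7 happy: 7

1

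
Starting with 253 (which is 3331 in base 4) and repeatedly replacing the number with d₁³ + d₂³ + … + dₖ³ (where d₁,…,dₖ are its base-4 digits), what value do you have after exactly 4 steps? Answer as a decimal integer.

253 = (3,3,3,1)_4 → 3³ + 3³ + 3³ + 1³ = 27 + 27 + 27 + 1 = 82
82 = (1,1,0,2)_4 → 1³ + 1³ + 0³ + 2³ = 1 + 1 + 0 + 8 = 10
10 = (2,2)_4 → 2³ + 2³ = 8 + 8 = 16
16 = (1,0,0)_4 → 1³ + 0³ + 0³ = 1 + 0 + 0 = 1

1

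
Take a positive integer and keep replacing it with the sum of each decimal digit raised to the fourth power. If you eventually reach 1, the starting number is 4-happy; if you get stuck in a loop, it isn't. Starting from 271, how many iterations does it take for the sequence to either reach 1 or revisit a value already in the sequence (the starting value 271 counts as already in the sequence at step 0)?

271 → 2⁴ + 7⁴ + 1⁴ = 16 + 2401 + 1 = 2418
2418 → 2⁴ + 4⁴ + 1⁴ + 8⁴ = 16 + 256 + 1 + 4096 = 4369
4369 → 4⁴ + 3⁴ + 6⁴ + 9⁴ = 256 + 81 + 1296 + 6561 = 8194
8194 → 8⁴ + 1⁴ + 9⁴ + 4⁴ = 4096 + 1 + 6561 + 256 = 10914
10914 → 1⁴ + 0⁴ + 9⁴ + 1⁴ + 4⁴ = 1 + 0 + 6561 + 1 + 256 = 6819
6819 → 6⁴ + 8⁴ + 1⁴ + 9⁴ = 1296 + 4096 + 1 + 6561 = 11954
11954 → 1⁴ + 1⁴ + 9⁴ + 5⁴ + 4⁴ = 1 + 1 + 6561 + 625 + 256 = 7444
7444 → 7⁴ + 4⁴ + 4⁴ + 4⁴ = 2401 + 256 + 256 + 256 = 3169
3169 → 3⁴ + 1⁴ + 6⁴ + 9⁴ = 81 + 1 + 1296 + 6561 = 7939
7939 → 7⁴ + 9⁴ + 3⁴ + 9⁴ = 2401 + 6561 + 81 + 6561 = 15604
15604 → 1⁴ + 5⁴ + 6⁴ + 0⁴ + 4⁴ = 1 + 625 + 1296 + 0 + 256 = 2178
2178 → 2⁴ + 1⁴ + 7⁴ + 8⁴ = 16 + 1 + 2401 + 4096 = 6514
6514 → 6⁴ + 5⁴ + 1⁴ + 4⁴ = 1296 + 625 + 1 + 256 = 2178  — 2178 repeats.
That took 13 steps.

13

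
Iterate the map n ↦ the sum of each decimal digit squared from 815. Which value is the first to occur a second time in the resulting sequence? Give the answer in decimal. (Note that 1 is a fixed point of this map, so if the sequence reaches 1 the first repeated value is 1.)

815 → 8² + 1² + 5² = 90
90 → 9² + 0² = 81
81 → 8² + 1² = 65
65 → 6² + 5² = 61
61 → 6² + 1² = 37
37 → 3² + 7² = 58
58 → 5² + 8² = 89
89 → 8² + 9² = 145
145 → 1² + 4² + 5² = 42
42 → 4² + 2² = 20
20 → 2² + 0² = 4
4 → 4² = 16
16 → 1² + 6² = 37  — 37 already appeared earlier.

37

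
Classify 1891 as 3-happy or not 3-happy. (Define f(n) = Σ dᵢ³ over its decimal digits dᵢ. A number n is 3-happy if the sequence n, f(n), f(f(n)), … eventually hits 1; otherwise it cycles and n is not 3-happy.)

1891 → 1³ + 8³ + 9³ + 1³ = 1243
1243 → 1³ + 2³ + 4³ + 3³ = 100
100 → 1³ + 0³ + 0³ = 1  — reached 1.

3-happy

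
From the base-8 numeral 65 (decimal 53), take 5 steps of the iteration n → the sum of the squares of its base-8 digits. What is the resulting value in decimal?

53 = (6,5)_8 → 6² + 5² = 61
61 = (7,5)_8 → 7² + 5² = 74
74 = (1,1,2)_8 → 1² + 1² + 2² = 6
6 = (6)_8 → 6² = 36
36 = (4,4)_8 → 4² + 4² = 32

32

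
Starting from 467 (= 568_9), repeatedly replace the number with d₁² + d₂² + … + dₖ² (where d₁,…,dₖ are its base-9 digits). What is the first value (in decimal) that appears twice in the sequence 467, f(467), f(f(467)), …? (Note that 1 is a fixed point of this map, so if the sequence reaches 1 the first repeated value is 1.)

467 = (5,6,8)_9 → 125
125 = (1,4,8)_9 → 81
81 = (1,0,0)_9 → 1  — reached the fixed point 1.
1 → 1, so 1 is the first repeated value.

1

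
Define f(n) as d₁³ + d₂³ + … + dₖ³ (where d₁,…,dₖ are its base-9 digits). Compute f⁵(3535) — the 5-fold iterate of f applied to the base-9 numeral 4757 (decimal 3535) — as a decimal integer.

1

3535 = (4,7,5,7)_9 → 4³ + 7³ + 5³ + 7³ = 875
875 = (1,1,7,2)_9 → 1³ + 1³ + 7³ + 2³ = 353
353 = (4,3,2)_9 → 4³ + 3³ + 2³ = 99
99 = (1,2,0)_9 → 1³ + 2³ + 0³ = 9
9 = (1,0)_9 → 1³ + 0³ = 1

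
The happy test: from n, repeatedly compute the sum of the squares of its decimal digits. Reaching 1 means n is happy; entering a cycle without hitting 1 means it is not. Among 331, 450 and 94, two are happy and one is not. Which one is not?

331: 331 → 19 → 82 → 68 → 100 → 1  — reaches 1 (happy)
450: 450 → 41 → 17 → 50 → 25 → 29 → 85 → 89 → 145 → 42 → 20 → 4 → 16 → 37 → 58 → 89  — repeats 89 (not happy)
94: 94 → 97 → 130 → 10 → 1  — reaches 1 (happy)

450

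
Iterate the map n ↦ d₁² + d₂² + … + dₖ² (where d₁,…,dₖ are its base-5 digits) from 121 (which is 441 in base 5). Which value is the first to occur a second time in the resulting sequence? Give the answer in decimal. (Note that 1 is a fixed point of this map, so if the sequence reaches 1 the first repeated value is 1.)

1

121 = (4,4,1)_5 → 4² + 4² + 1² = 33
33 = (1,1,3)_5 → 1² + 1² + 3² = 11
11 = (2,1)_5 → 2² + 1² = 5
5 = (1,0)_5 → 1² + 0² = 1  — reached the fixed point 1.
1 → 1, so 1 is the first repeated value.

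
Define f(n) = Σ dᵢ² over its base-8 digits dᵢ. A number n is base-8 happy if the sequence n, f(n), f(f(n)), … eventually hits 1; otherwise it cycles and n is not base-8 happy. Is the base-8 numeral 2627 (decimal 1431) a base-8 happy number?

not base-8 happy

1431 = (2,6,2,7)_8 → 93
93 = (1,3,5)_8 → 35
35 = (4,3)_8 → 25
25 = (3,1)_8 → 10
10 = (1,2)_8 → 5
5 = (5)_8 → 25  — 25 already seen; the sequence cycles without reaching 1.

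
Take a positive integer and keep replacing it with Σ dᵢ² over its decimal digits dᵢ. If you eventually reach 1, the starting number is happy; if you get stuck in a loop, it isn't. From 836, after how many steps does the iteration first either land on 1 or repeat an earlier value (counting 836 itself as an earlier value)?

836 → 8² + 3² + 6² = 64 + 9 + 36 = 109
109 → 1² + 0² + 9² = 1 + 0 + 81 = 82
82 → 8² + 2² = 64 + 4 = 68
68 → 6² + 8² = 36 + 64 = 100
100 → 1² + 0² + 0² = 1 + 0 + 0 = 1  — reached 1.
That took 5 steps.

5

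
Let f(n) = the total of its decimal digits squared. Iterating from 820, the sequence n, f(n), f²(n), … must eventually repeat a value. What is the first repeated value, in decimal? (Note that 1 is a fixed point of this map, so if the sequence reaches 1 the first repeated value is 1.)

1

820 → 8² + 2² + 0² = 64 + 4 + 0 = 68
68 → 6² + 8² = 36 + 64 = 100
100 → 1² + 0² + 0² = 1 + 0 + 0 = 1  — reached the fixed point 1.
1 → 1, so 1 is the first repeated value.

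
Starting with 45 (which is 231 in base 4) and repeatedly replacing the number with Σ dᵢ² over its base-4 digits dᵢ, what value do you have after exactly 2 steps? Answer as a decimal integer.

13

45 = (2,3,1)_4 → 2² + 3² + 1² = 14
14 = (3,2)_4 → 3² + 2² = 13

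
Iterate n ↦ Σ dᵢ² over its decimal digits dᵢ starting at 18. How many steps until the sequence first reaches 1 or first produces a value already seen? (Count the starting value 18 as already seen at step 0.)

11

18 → 1² + 8² = 65
65 → 6² + 5² = 61
61 → 6² + 1² = 37
37 → 3² + 7² = 58
58 → 5² + 8² = 89
89 → 8² + 9² = 145
145 → 1² + 4² + 5² = 42
42 → 4² + 2² = 20
20 → 2² + 0² = 4
4 → 4² = 16
16 → 1² + 6² = 37  — 37 repeats.
That took 11 steps.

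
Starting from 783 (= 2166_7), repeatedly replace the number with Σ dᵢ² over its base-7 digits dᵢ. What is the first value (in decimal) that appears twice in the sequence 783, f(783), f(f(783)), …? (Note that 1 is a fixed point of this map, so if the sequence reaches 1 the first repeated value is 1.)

17

783 = (2,1,6,6)_7 → 2² + 1² + 6² + 6² = 4 + 1 + 36 + 36 = 77
77 = (1,4,0)_7 → 1² + 4² + 0² = 1 + 16 + 0 = 17
17 = (2,3)_7 → 2² + 3² = 4 + 9 = 13
13 = (1,6)_7 → 1² + 6² = 1 + 36 = 37
37 = (5,2)_7 → 5² + 2² = 25 + 4 = 29
29 = (4,1)_7 → 4² + 1² = 16 + 1 = 17  — 17 already appeared earlier.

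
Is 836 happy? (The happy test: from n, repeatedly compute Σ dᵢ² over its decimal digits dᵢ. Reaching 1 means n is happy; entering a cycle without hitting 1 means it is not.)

happy

836 → 109
109 → 82
82 → 68
68 → 100
100 → 1  — reached 1.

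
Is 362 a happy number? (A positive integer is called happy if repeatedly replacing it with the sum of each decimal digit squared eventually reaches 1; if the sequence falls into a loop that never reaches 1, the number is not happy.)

happy

362 → 3² + 6² + 2² = 9 + 36 + 4 = 49
49 → 4² + 9² = 16 + 81 = 97
97 → 9² + 7² = 81 + 49 = 130
130 → 1² + 3² + 0² = 1 + 9 + 0 = 10
10 → 1² + 0² = 1 + 0 = 1  — reached 1.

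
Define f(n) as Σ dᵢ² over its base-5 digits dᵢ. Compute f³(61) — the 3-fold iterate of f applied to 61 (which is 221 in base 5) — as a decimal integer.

61 = (2,2,1)_5 → 2² + 2² + 1² = 9
9 = (1,4)_5 → 1² + 4² = 17
17 = (3,2)_5 → 3² + 2² = 13

13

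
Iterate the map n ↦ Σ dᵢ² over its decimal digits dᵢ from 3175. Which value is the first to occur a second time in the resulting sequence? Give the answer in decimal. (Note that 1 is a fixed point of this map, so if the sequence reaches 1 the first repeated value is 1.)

3175 → 3² + 1² + 7² + 5² = 84
84 → 8² + 4² = 80
80 → 8² + 0² = 64
64 → 6² + 4² = 52
52 → 5² + 2² = 29
29 → 2² + 9² = 85
85 → 8² + 5² = 89
89 → 8² + 9² = 145
145 → 1² + 4² + 5² = 42
42 → 4² + 2² = 20
20 → 2² + 0² = 4
4 → 4² = 16
16 → 1² + 6² = 37
37 → 3² + 7² = 58
58 → 5² + 8² = 89  — 89 already appeared earlier.

89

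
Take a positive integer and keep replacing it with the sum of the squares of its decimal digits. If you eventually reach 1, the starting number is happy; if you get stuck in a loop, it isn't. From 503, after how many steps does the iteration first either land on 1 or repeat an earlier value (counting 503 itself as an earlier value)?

503 → 5² + 0² + 3² = 34
34 → 3² + 4² = 25
25 → 2² + 5² = 29
29 → 2² + 9² = 85
85 → 8² + 5² = 89
89 → 8² + 9² = 145
145 → 1² + 4² + 5² = 42
42 → 4² + 2² = 20
20 → 2² + 0² = 4
4 → 4² = 16
16 → 1² + 6² = 37
37 → 3² + 7² = 58
58 → 5² + 8² = 89  — 89 repeats.
That took 13 steps.

13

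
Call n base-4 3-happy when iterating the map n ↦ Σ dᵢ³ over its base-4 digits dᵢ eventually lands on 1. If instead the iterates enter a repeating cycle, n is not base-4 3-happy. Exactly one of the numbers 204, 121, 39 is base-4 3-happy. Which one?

121

204: 204 → 54 → 36 → 9 → 9  — repeats 9 (not base-4 3-happy)
121: 121 → 37 → 10 → 16 → 1  — reaches 1 (base-4 3-happy)
39: 39 → 36 → 9 → 9  — repeats 9 (not base-4 3-happy)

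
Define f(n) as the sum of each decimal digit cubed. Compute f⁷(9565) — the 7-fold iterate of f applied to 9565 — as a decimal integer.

730

9565 → 9³ + 5³ + 6³ + 5³ = 729 + 125 + 216 + 125 = 1195
1195 → 1³ + 1³ + 9³ + 5³ = 1 + 1 + 729 + 125 = 856
856 → 8³ + 5³ + 6³ = 512 + 125 + 216 = 853
853 → 8³ + 5³ + 3³ = 512 + 125 + 27 = 664
664 → 6³ + 6³ + 4³ = 216 + 216 + 64 = 496
496 → 4³ + 9³ + 6³ = 64 + 729 + 216 = 1009
1009 → 1³ + 0³ + 0³ + 9³ = 1 + 0 + 0 + 729 = 730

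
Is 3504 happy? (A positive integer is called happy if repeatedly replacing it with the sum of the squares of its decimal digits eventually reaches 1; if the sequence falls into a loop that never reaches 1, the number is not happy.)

not happy

3504 → 3² + 5² + 0² + 4² = 50
50 → 5² + 0² = 25
25 → 2² + 5² = 29
29 → 2² + 9² = 85
85 → 8² + 5² = 89
89 → 8² + 9² = 145
145 → 1² + 4² + 5² = 42
42 → 4² + 2² = 20
20 → 2² + 0² = 4
4 → 4² = 16
16 → 1² + 6² = 37
37 → 3² + 7² = 58
58 → 5² + 8² = 89  — 89 already seen; the sequence cycles without reaching 1.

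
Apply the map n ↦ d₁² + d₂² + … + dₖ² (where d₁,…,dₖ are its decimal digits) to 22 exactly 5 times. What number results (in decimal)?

85

22 → 2² + 2² = 4 + 4 = 8
8 → 8² = 64
64 → 6² + 4² = 36 + 16 = 52
52 → 5² + 2² = 25 + 4 = 29
29 → 2² + 9² = 4 + 81 = 85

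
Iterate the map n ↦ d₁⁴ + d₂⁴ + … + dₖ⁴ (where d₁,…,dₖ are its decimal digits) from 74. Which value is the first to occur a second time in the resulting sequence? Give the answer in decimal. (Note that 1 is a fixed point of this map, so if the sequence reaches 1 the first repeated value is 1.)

4338

74 → 7⁴ + 4⁴ = 2657
2657 → 2⁴ + 6⁴ + 5⁴ + 7⁴ = 4338
4338 → 4⁴ + 3⁴ + 3⁴ + 8⁴ = 4514
4514 → 4⁴ + 5⁴ + 1⁴ + 4⁴ = 1138
1138 → 1⁴ + 1⁴ + 3⁴ + 8⁴ = 4179
4179 → 4⁴ + 1⁴ + 7⁴ + 9⁴ = 9219
9219 → 9⁴ + 2⁴ + 1⁴ + 9⁴ = 13139
13139 → 1⁴ + 3⁴ + 1⁴ + 3⁴ + 9⁴ = 6725
6725 → 6⁴ + 7⁴ + 2⁴ + 5⁴ = 4338  — 4338 already appeared earlier.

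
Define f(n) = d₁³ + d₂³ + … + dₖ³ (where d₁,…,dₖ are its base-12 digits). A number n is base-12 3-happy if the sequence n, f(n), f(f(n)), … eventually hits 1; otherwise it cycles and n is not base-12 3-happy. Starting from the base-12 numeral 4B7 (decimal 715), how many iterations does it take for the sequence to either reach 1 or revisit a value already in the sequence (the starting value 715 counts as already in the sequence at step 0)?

4

715 = (4,11,7)_12 → 4³ + 11³ + 7³ = 1738
1738 = (1,0,0,10)_12 → 1³ + 0³ + 0³ + 10³ = 1001
1001 = (6,11,5)_12 → 6³ + 11³ + 5³ = 1672
1672 = (11,7,4)_12 → 11³ + 7³ + 4³ = 1738  — 1738 repeats.
That took 4 steps.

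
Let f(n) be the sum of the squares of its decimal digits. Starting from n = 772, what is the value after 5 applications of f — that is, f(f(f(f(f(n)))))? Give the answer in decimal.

85

772 → 7² + 7² + 2² = 49 + 49 + 4 = 102
102 → 1² + 0² + 2² = 1 + 0 + 4 = 5
5 → 5² = 25
25 → 2² + 5² = 4 + 25 = 29
29 → 2² + 9² = 4 + 81 = 85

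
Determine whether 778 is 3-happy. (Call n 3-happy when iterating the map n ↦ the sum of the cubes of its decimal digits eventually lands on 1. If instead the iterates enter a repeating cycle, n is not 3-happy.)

778 → 7³ + 7³ + 8³ = 343 + 343 + 512 = 1198
1198 → 1³ + 1³ + 9³ + 8³ = 1 + 1 + 729 + 512 = 1243
1243 → 1³ + 2³ + 4³ + 3³ = 1 + 8 + 64 + 27 = 100
100 → 1³ + 0³ + 0³ = 1 + 0 + 0 = 1  — reached 1.

3-happy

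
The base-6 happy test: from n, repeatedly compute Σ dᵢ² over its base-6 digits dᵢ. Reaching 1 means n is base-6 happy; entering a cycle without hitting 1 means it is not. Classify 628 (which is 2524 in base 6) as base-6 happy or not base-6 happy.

base-6 happy

628 = (2,5,2,4)_6 → 2² + 5² + 2² + 4² = 4 + 25 + 4 + 16 = 49
49 = (1,2,1)_6 → 1² + 2² + 1² = 1 + 4 + 1 = 6
6 = (1,0)_6 → 1² + 0² = 1 + 0 = 1  — reached 1.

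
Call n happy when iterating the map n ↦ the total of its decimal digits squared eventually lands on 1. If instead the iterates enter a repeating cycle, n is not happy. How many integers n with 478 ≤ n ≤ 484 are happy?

1

478: 478 → 129 → 86 → 100 → 1  — happy
479: 479 → 146 → 53 → 34 → 25 → 29 → 85 → 89 → 145 → 42 → 20 → 4 → 16 → 37 → 58 → 89  — not happy
480: 480 → 80 → 64 → 52 → 29 → 85 → 89 → 145 → 42 → 20 → 4 → 16 → 37 → 58 → 89  — not happy
481: 481 → 81 → 65 → 61 → 37 → 58 → 89 → 145 → 42 → 20 → 4 → 16 → 37  — not happy
482: 482 → 84 → 80 → 64 → 52 → 29 → 85 → 89 → 145 → 42 → 20 → 4 → 16 → 37 → 58 → 89  — not happy
483: 483 → 89 → 145 → 42 → 20 → 4 → 16 → 37 → 58 → 89  — not happy
484: 484 → 96 → 117 → 51 → 26 → 40 → 16 → 37 → 58 → 89 → 145 → 42 → 20 → 4 → 16  — not happy
happy: 478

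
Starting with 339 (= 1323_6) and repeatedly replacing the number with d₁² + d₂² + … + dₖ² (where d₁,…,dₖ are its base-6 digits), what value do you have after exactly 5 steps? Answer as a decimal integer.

20

339 = (1,3,2,3)_6 → 23
23 = (3,5)_6 → 34
34 = (5,4)_6 → 41
41 = (1,0,5)_6 → 26
26 = (4,2)_6 → 20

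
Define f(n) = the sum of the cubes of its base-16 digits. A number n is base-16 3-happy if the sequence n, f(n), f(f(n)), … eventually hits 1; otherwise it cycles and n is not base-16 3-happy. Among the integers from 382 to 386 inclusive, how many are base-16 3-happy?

382: 382 → 3088 → 1729 → 1945 → 1801 → 1072 → 91 → 1456 → 1456  (repeats 1456)
383: 383 → 3719 → 3599 → 6119 → 3431 → 2756 → 2792 → 4256 → 1001 → 3500 → 4925 → 2252 → 3968 → 3887 → 6758 → 1433 → 1583 → 3599  (repeats 3599)
384: 384 → 513 → 9 → 729 → 2934 → 1890 → 567 → 378 → 1344 → 189 → 3528 → 4437 → 252 → 5103 → 6147 → 540 → 1737 → 2673 → 1344  (repeats 1344)
385: 385 → 514 → 16 → 1  (reaches 1)
386: 386 → 521 → 737 → 2753 → 2729 → 2729  (repeats 2729)
base-16 3-happy: 385

1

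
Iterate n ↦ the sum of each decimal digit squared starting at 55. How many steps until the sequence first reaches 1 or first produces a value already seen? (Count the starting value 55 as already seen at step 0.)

55 → 5² + 5² = 50
50 → 5² + 0² = 25
25 → 2² + 5² = 29
29 → 2² + 9² = 85
85 → 8² + 5² = 89
89 → 8² + 9² = 145
145 → 1² + 4² + 5² = 42
42 → 4² + 2² = 20
20 → 2² + 0² = 4
4 → 4² = 16
16 → 1² + 6² = 37
37 → 3² + 7² = 58
58 → 5² + 8² = 89  — 89 repeats.
That took 13 steps.

13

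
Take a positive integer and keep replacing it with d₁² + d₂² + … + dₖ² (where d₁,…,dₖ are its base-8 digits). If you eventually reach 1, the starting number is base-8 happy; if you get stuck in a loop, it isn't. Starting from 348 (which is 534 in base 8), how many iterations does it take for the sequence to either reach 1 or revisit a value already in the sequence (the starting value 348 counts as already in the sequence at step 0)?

6

348 = (5,3,4)_8 → 5² + 3² + 4² = 50
50 = (6,2)_8 → 6² + 2² = 40
40 = (5,0)_8 → 5² + 0² = 25
25 = (3,1)_8 → 3² + 1² = 10
10 = (1,2)_8 → 1² + 2² = 5
5 = (5)_8 → 5² = 25  — 25 repeats.
That took 6 steps.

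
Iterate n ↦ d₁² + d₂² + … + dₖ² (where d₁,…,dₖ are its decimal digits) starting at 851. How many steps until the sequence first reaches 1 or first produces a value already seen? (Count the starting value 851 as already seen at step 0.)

13

851 → 8² + 5² + 1² = 64 + 25 + 1 = 90
90 → 9² + 0² = 81 + 0 = 81
81 → 8² + 1² = 64 + 1 = 65
65 → 6² + 5² = 36 + 25 = 61
61 → 6² + 1² = 36 + 1 = 37
37 → 3² + 7² = 9 + 49 = 58
58 → 5² + 8² = 25 + 64 = 89
89 → 8² + 9² = 64 + 81 = 145
145 → 1² + 4² + 5² = 1 + 16 + 25 = 42
42 → 4² + 2² = 16 + 4 = 20
20 → 2² + 0² = 4 + 0 = 4
4 → 4² = 16
16 → 1² + 6² = 1 + 36 = 37  — 37 repeats.
That took 13 steps.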